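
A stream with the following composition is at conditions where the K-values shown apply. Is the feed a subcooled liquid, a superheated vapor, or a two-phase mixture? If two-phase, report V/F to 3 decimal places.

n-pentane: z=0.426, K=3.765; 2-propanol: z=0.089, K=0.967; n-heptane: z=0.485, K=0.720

ΣzᵢKᵢ = 2.039; Σzᵢ/Kᵢ = 0.879.
Since Σzᵢ/Kᵢ < 1 the mixture is above its dew point — single vapor phase.

superheated vapor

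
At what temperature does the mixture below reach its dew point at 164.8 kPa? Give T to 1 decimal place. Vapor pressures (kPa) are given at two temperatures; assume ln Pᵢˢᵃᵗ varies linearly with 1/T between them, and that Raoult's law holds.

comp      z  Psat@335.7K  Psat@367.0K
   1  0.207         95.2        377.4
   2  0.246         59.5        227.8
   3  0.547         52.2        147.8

Dew-point temperature: Σzᵢ·P/Pᵢˢᵃᵗ(T) = 1. Interpolate ln Pᵢˢᵃᵗ = aᵢ + bᵢ/T.
  T = 335.7 K: ΣzᵢP/Pᵢˢᵃᵗ = 2.7666
  T = 367.0 K: ΣzᵢP/Pᵢˢᵃᵗ = 0.8783
  T = 351.4 K: ΣzᵢP/Pᵢˢᵃᵗ = 1.5125
  T = 359.2 K: ΣzᵢP/Pᵢˢᵃᵗ = 1.1451
  T = 363.1 K: ΣzᵢP/Pᵢˢᵃᵗ = 1.0013
  T = 365.1 K: ΣzᵢP/Pᵢˢᵃᵗ = 0.9358
Interpolating between 363.1 K and 365.1 K gives T ≈ 363.1 K.

T = 363.1 K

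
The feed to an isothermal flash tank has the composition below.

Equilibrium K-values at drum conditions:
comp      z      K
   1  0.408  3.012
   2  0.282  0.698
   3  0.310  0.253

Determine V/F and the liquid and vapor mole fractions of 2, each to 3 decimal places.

V/F = 0.431, x_2 = 0.324, y_2 = 0.226

Rachford–Rice: g(V/F) = Σ zᵢ(Kᵢ−1)/(1+V/F(Kᵢ−1)) = 0.
Check two-phase: ΣzᵢKᵢ = 1.504 > 1 and Σzᵢ/Kᵢ = 1.765 > 1, so g(0) = 0.504 > 0 and g(1) = -0.765 < 0.
Newton–Raphson from V/F = 0.56:
  V/F = 0.560: g = -0.1146, g' = -0.914 → V/F = 0.435
  V/F = 0.435: g = -0.0029, g' = -0.883 → V/F = 0.431
Converged at V/F = 0.431.
Compositions from xᵢ = zᵢ/(1+V/F(Kᵢ−1)), yᵢ = Kᵢxᵢ:
  1: x = 0.218, y = 0.658
  2: x = 0.324, y = 0.226
  3: x = 0.457, y = 0.116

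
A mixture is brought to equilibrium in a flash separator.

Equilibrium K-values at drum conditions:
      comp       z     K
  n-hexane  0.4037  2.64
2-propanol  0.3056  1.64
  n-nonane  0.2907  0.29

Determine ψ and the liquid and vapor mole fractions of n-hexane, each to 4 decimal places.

Let ψ = V/F and solve Σ zᵢ(Kᵢ−1)/(1+ψ(Kᵢ−1)) = 0.
g(0) = ΣzᵢKᵢ − 1 = 0.6513 and g(1) = 1 − Σzᵢ/Kᵢ = -0.3417, so a root lies in (0, 1).
Iterate (Newton) starting at ψ = 0.5:
  ψ = 0.5000: g = 0.19195, g' = -0.7519 → ψ = 0.7553
  ψ = 0.7553: g = -0.01748, g' = -0.9549 → ψ = 0.7370
  ψ = 0.7370: g = -0.00028, g' = -0.9251 → ψ = 0.7367
Converged at ψ = 0.7367.
Compositions from xᵢ = zᵢ/(1+ψ(Kᵢ−1)), yᵢ = Kᵢxᵢ:
  n-hexane: x = 0.1828, y = 0.4826
  2-propanol: x = 0.2077, y = 0.3406
  n-nonane: x = 0.6095, y = 0.1768

ψ = 0.7367, x_n-hexane = 0.1828, y_n-hexane = 0.4826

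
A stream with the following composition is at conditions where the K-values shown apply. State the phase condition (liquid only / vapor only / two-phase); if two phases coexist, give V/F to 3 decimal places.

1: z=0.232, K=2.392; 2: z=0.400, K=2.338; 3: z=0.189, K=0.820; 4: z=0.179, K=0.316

ΣzᵢKᵢ = 1.702; Σzᵢ/Kᵢ = 1.065.
Both exceed 1, so a two-phase solution exists.
Material balance + equilibrium reduce to Σ zᵢ(Kᵢ−1)/(1+ψ(Kᵢ−1)) = 0.
Newton–Raphson from ψ = 0.58:
  ψ = 0.580: g = 0.2391, g' = -0.602 → ψ = 0.977
  ψ = 0.977: g = -0.0415, g' = -0.985 → ψ = 0.935
  ψ = 0.935: g = -0.0023, g' = -0.879 → ψ = 0.932
Converged at ψ = 0.932.

two-phase, V/F = 0.932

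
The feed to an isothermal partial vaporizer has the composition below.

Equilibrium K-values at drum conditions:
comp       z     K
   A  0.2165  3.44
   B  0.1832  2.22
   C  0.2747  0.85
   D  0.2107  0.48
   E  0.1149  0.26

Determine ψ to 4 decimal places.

Let ψ = V/F and solve Σ zᵢ(Kᵢ−1)/(1+ψ(Kᵢ−1)) = 0.
Check two-phase: ΣzᵢKᵢ = 1.5160 > 1 and Σzᵢ/Kᵢ = 1.3495 > 1, so g(0) = 0.5160 > 0 and g(1) = -0.3495 < 0.
Iterate (Newton) starting at ψ = 0.5:
  ψ = 0.5000: g = 0.04921, g' = -0.6365 → ψ = 0.5773
  ψ = 0.5773: g = 0.00034, g' = -0.6316 → ψ = 0.5778
Converged at ψ = 0.5778.

ψ = 0.5778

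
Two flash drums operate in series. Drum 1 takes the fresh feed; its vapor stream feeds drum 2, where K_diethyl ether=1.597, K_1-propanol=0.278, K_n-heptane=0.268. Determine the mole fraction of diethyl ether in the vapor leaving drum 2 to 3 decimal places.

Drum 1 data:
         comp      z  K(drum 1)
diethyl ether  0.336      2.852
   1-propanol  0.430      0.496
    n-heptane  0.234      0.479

y_diethyl ether (drum 2) = 0.876

Drum 1:
Iterate (Newton) starting at ψ₁ = 0.5:
  ψ₁ = 0.500: g = -0.1315, g' = -0.622 → ψ₁ = 0.289
  ψ₁ = 0.289: g = 0.0084, g' = -0.727 → ψ₁ = 0.300
Converged at ψ₁ = 0.300.
Drum-1 compositions:
  diethyl ether: x = 0.216, y = 0.616
  1-propanol: x = 0.507, y = 0.251
  n-heptane: x = 0.277, y = 0.133
Drum-2 feed = drum-1 vapor: z₂ = (0.6158, 0.2513, 0.1329).
Drum 2:
Newton iteration, ψ₂⁰ = 0.5:
  ψ₂ = 0.500: g = -0.1542, g' = -0.628 → ψ₂ = 0.254
  ψ₂ = 0.254: g = -0.0227, g' = -0.470 → ψ₂ = 0.206
  ψ₂ = 0.206: g = -0.0004, g' = -0.454 → ψ₂ = 0.205
Converged at ψ₂ = 0.205.
  diethyl ether: x = 0.549, y = 0.876
  1-propanol: x = 0.295, y = 0.082
  n-heptane: x = 0.156, y = 0.042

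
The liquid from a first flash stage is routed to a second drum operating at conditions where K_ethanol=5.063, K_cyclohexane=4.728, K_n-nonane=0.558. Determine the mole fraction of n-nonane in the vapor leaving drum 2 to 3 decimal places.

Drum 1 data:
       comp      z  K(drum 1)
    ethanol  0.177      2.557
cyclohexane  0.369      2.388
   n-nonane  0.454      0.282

Drum 1:
Rachford–Rice: g(ψ₁) = Σ zᵢ(Kᵢ−1)/(1+ψ₁(Kᵢ−1)) = 0.
g(0) = ΣzᵢKᵢ − 1 = 0.462 and g(1) = 1 − Σzᵢ/Kᵢ = -0.834, so a root lies in (0, 1).
Newton–Raphson from ψ₁ = 0.5:
  ψ₁ = 0.500: g = -0.0512, g' = -0.953 → ψ₁ = 0.446
  ψ₁ = 0.446: g = -0.0008, g' = -0.927 → ψ₁ = 0.445
Converged at ψ₁ = 0.445.
Drum-1 compositions:
  ethanol: x = 0.105, y = 0.267
  cyclohexane: x = 0.228, y = 0.545
  n-nonane: x = 0.667, y = 0.188
Drum-2 feed = drum-1 liquid: z₂ = (0.1045, 0.2280, 0.6675).
Drum 2:
Let ψ₂ = V/F and solve Σ zᵢ(Kᵢ−1)/(1+ψ₂(Kᵢ−1)) = 0.
Check two-phase: ΣzᵢKᵢ = 1.980 > 1 and Σzᵢ/Kᵢ = 1.265 > 1, so g(0) = 0.980 > 0 and g(1) = -0.265 < 0.
Iterate (Newton) starting at ψ₂ = 0.5:
  ψ₂ = 0.500: g = 0.0582, g' = -0.789 → ψ₂ = 0.574
  ψ₂ = 0.574: g = 0.0030, g' = -0.711 → ψ₂ = 0.578
Converged at ψ₂ = 0.578.
  ethanol: x = 0.031, y = 0.158
  cyclohexane: x = 0.072, y = 0.342
  n-nonane: x = 0.897, y = 0.500

y_n-nonane (drum 2) = 0.500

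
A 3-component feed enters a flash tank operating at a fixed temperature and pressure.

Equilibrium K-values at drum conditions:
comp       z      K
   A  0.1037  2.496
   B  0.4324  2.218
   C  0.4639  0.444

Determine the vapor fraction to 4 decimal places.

Newton iteration, ψ⁰ = 0.5:
  ψ = 0.5000: g = 0.05883, g' = -0.5988 → ψ = 0.5982
  ψ = 0.5982: g = 0.00005, g' = -0.6013 → ψ = 0.5983
Converged at ψ = 0.5983.

ψ = 0.5983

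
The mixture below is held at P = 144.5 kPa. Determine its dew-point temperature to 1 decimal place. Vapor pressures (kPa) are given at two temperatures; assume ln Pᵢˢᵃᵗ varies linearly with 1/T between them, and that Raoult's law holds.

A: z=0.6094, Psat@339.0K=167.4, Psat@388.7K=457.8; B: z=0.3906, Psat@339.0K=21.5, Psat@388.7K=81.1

Dew-point temperature: Σzᵢ·P/Pᵢˢᵃᵗ(T) = 1. Interpolate ln Pᵢˢᵃᵗ = aᵢ + bᵢ/T.
  T = 339.0 K: ΣzᵢP/Pᵢˢᵃᵗ = 3.1512
  T = 388.7 K: ΣzᵢP/Pᵢˢᵃᵗ = 0.8883
  T = 363.9 K: ΣzᵢP/Pᵢˢᵃᵗ = 1.5971
  T = 376.3 K: ΣzᵢP/Pᵢˢᵃᵗ = 1.1791
  T = 382.5 K: ΣzᵢP/Pᵢˢᵃᵗ = 1.0210
  T = 385.6 K: ΣzᵢP/Pᵢˢᵃᵗ = 0.9518
  T = 384.1 K: ΣzᵢP/Pᵢˢᵃᵗ = 0.9845
Interpolating between 382.5 K and 384.1 K gives T ≈ 383.4 K.

T = 383.4 K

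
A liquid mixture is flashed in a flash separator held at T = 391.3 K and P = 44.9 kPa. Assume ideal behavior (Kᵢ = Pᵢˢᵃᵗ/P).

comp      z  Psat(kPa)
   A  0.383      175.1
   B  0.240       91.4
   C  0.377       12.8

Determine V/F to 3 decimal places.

V/F = 0.676

Raoult's law: Kᵢ = Pᵢˢᵃᵗ/P = Pᵢˢᵃᵗ/44.9.
  K_A = 175.1/44.9 = 3.89978, K_B = 91.4/44.9 = 2.03563, K_C = 12.8/44.9 = 0.28508
Iterate (Newton) starting at V/F = 0.5:
  V/F = 0.500: g = 0.1976, g' = -1.115 → V/F = 0.677
  V/F = 0.677: g = -0.0017, g' = -1.180 → V/F = 0.676
Converged at V/F = 0.676.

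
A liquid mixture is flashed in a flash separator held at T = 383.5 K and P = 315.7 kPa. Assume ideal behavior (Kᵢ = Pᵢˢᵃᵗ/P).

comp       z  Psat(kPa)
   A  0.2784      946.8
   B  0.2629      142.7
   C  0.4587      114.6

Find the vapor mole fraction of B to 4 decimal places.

Raoult's law: Kᵢ = Pᵢˢᵃᵗ/P = Pᵢˢᵃᵗ/315.7.
  K_A = 946.8/315.7 = 2.999050, K_B = 142.7/315.7 = 0.452011, K_C = 114.6/315.7 = 0.363003
Rachford–Rice: g(β) = Σ zᵢ(Kᵢ−1)/(1+β(Kᵢ−1)) = 0.
Feasibility: ΣzᵢKᵢ = 1.1203, Σzᵢ/Kᵢ = 1.9381 — both > 1, two phases present.
Iterate (Newton) starting at β = 0.5:
  β = 0.5000: g = -0.34885, g' = -0.8288 → β = 0.0791
  β = 0.0791: g = 0.02227, g' = -1.1222 → β = 0.0989
  β = 0.0989: g = 0.00047, g' = -1.0757 → β = 0.0994
Converged at β = 0.0994.
Compositions from xᵢ = zᵢ/(1+β(Kᵢ−1)), yᵢ = Kᵢxᵢ:
  A: x = 0.2323, y = 0.6966
  B: x = 0.2780, y = 0.1257
  C: x = 0.4897, y = 0.1778

y_B = 0.1257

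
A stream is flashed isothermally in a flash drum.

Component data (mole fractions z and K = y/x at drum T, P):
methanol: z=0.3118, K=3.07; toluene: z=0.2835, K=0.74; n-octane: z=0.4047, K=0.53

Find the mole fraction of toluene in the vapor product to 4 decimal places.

y_toluene = 0.2389

Rachford–Rice: g(ψ) = Σ zᵢ(Kᵢ−1)/(1+ψ(Kᵢ−1)) = 0.
Check two-phase: ΣzᵢKᵢ = 1.3815 > 1 and Σzᵢ/Kᵢ = 1.2483 > 1, so g(0) = 0.3815 > 0 and g(1) = -0.2483 < 0.
Newton–Raphson from ψ = 0.38:
  ψ = 0.3800: g = 0.04790, g' = -0.5747 → ψ = 0.4634
  ψ = 0.4634: g = 0.00247, g' = -0.5190 → ψ = 0.4681
Converged at ψ = 0.4681.
Compositions from xᵢ = zᵢ/(1+ψ(Kᵢ−1)), yᵢ = Kᵢxᵢ:
  methanol: x = 0.1584, y = 0.4861
  toluene: x = 0.3228, y = 0.2389
  n-octane: x = 0.5189, y = 0.2750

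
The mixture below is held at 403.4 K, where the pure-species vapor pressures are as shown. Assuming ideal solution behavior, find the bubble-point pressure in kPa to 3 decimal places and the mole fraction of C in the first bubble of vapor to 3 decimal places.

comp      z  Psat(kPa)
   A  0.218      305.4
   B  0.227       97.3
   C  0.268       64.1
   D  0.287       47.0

Pbub = 119.332 kPa, y_C = 0.144

At the bubble point ψ → 0, so ΣzᵢKᵢ = 1 with Kᵢ = Pᵢˢᵃᵗ/P ⇒ P = ΣzᵢPᵢˢᵃᵗ.
P = 0.218·305.4 + 0.227·97.3 + 0.268·64.1 + 0.287·47.0 = 119.332 kPa
yᵢ = zᵢPᵢˢᵃᵗ/P ⇒ y_C = 0.268·64.1/119.332 = 0.144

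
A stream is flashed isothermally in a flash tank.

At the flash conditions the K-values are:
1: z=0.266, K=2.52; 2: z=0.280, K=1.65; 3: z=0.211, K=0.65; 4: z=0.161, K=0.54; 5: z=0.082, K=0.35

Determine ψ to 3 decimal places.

Rachford–Rice: g(ψ) = Σ zᵢ(Kᵢ−1)/(1+ψ(Kᵢ−1)) = 0.
g(0) = ΣzᵢKᵢ − 1 = 0.385 and g(1) = 1 − Σzᵢ/Kᵢ = -0.132, so a root lies in (0, 1).
Iterate (Newton) starting at ψ = 0.5:
  ψ = 0.500: g = 0.1024, g' = -0.437 → ψ = 0.734
  ψ = 0.734: g = 0.0011, g' = -0.443 → ψ = 0.737
Converged at ψ = 0.737.

ψ = 0.737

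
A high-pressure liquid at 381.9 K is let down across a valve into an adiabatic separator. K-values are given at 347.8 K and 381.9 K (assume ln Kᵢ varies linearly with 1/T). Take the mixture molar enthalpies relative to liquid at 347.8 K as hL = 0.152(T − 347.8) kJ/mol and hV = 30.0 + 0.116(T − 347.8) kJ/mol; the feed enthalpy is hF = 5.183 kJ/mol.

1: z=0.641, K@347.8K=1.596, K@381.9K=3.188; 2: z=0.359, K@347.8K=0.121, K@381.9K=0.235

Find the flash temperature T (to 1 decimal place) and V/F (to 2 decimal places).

Adiabatic flash: solve Rachford–Rice at each trial T, then check hF = ψ·hV(T) + (1−ψ)·hL(T).
  T = 347.8 K: K = (1.596, 0.121), RR gives ψ = 0.127, H_out = 3.807 kJ/mol
  T = 381.9 K: K = (3.188, 0.235), RR gives ψ = 0.674, H_out = 24.571 kJ/mol
  T = 364.9 K: K = (2.295, 0.171), RR gives ψ = 0.496, H_out = 17.184 kJ/mol
  T = 356.4 K: K = (1.924, 0.145), RR gives ψ = 0.361, H_out = 12.027 kJ/mol
  T = 352.1 K: K = (1.754, 0.132), RR gives ψ = 0.263, H_out = 8.504 kJ/mol
  T = 350.0 K: K = (1.676, 0.127), RR gives ψ = 0.203, H_out = 6.401 kJ/mol
  T = 348.9 K: K = (1.635, 0.124), RR gives ψ = 0.167, H_out = 5.161 kJ/mol
Linear interpolation between T = 348.9 (H_out = 5.161) and T = 350.0 (H_out = 6.401) on hF = 5.183 gives T ≈ 348.9 K, at which ψ = 0.17.

T = 348.9 K, V/F = 0.17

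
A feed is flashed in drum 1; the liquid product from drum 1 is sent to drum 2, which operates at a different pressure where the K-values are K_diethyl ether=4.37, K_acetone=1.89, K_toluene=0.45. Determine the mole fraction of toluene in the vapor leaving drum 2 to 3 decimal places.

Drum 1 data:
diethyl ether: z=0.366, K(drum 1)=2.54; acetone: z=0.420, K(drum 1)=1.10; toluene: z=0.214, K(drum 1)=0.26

Drum 1:
Material balance + equilibrium reduce to Σ zᵢ(Kᵢ−1)/(1+ψ₁(Kᵢ−1)) = 0.
Feasibility: ΣzᵢKᵢ = 1.447, Σzᵢ/Kᵢ = 1.349 — both > 1, two phases present.
Newton–Raphson from ψ₁ = 0.5:
  ψ₁ = 0.500: g = 0.1071, g' = -0.576 → ψ₁ = 0.686
  ψ₁ = 0.686: g = -0.0081, g' = -0.692 → ψ₁ = 0.674
Converged at ψ₁ = 0.674.
Drum-1 compositions:
  diethyl ether: x = 0.180, y = 0.456
  acetone: x = 0.393, y = 0.433
  toluene: x = 0.427, y = 0.111
Drum-2 feed = drum-1 liquid: z₂ = (0.1796, 0.3935, 0.4269).
Drum 2:
Rachford–Rice: g(ψ₂) = Σ zᵢ(Kᵢ−1)/(1+ψ₂(Kᵢ−1)) = 0.
Feasibility: ΣzᵢKᵢ = 1.721, Σzᵢ/Kᵢ = 1.198 — both > 1, two phases present.
Newton iteration, ψ₂⁰ = 0.5:
  ψ₂ = 0.500: g = 0.1439, g' = -0.678 → ψ₂ = 0.712
  ψ₂ = 0.712: g = 0.0063, g' = -0.642 → ψ₂ = 0.722
Converged at ψ₂ = 0.722.
  diethyl ether: x = 0.052, y = 0.229
  acetone: x = 0.240, y = 0.453
  toluene: x = 0.708, y = 0.319

y_toluene (drum 2) = 0.319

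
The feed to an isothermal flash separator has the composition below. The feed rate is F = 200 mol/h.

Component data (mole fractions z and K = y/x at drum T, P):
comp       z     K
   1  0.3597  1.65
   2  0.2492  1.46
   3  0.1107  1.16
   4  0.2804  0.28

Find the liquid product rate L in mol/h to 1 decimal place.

L = 112.8 mol/h

Rachford–Rice: g(ψ) = Σ zᵢ(Kᵢ−1)/(1+ψ(Kᵢ−1)) = 0.
g(0) = ΣzᵢKᵢ − 1 = 0.1643 and g(1) = 1 − Σzᵢ/Kᵢ = -0.4855, so a root lies in (0, 1).
Iterate (Newton) starting at ψ = 0.62:
  ψ = 0.6200: g = -0.09273, g' = -0.5858 → ψ = 0.4617
  ψ = 0.4617: g = -0.01154, g' = -0.4544 → ψ = 0.4363
  ψ = 0.4363: g = -0.00018, g' = -0.4403 → ψ = 0.4359
Converged at ψ = 0.4359.
Then V = ψ·F = 0.4359·200 = 87.2 mol/h and L = F − V = 112.8 mol/h.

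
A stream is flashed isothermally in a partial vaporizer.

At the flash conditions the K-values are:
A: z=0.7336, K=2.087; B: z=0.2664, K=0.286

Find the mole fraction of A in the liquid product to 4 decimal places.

x_A = 0.3964

Rachford–Rice: g(ψ) = Σ zᵢ(Kᵢ−1)/(1+ψ(Kᵢ−1)) = 0.
Feasibility: ΣzᵢKᵢ = 1.6072, Σzᵢ/Kᵢ = 1.2830 — both > 1, two phases present.
Binary case is linear: z₁(K₁−1)(1+ψ(K₂−1)) + z₂(K₂−1)(1+ψ(K₁−1)) = 0
⇒ ψ = [z₁(K₁−1)+z₂(K₂−1)] / [−(K₁−1)(K₂−1)] = 0.60721/0.77612 = 0.7824
Compositions from xᵢ = zᵢ/(1+ψ(Kᵢ−1)), yᵢ = Kᵢxᵢ:
  A: x = 0.3964, y = 0.8274
  B: x = 0.6036, y = 0.1726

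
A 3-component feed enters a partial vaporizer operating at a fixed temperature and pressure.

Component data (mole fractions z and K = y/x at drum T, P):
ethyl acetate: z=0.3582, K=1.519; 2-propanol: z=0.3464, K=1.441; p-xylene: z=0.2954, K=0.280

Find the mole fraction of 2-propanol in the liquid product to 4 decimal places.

x_2-propanol = 0.2986

Newton–Raphson from V/F = 0.5:
  V/F = 0.5000: g = -0.05956, g' = -0.4799 → V/F = 0.3759
  V/F = 0.3759: g = -0.00501, g' = -0.4050 → V/F = 0.3635
  V/F = 0.3635: g = -0.00004, g' = -0.3993 → V/F = 0.3634
Converged at V/F = 0.3634.
Compositions from xᵢ = zᵢ/(1+V/F(Kᵢ−1)), yᵢ = Kᵢxᵢ:
  ethyl acetate: x = 0.3014, y = 0.4578
  2-propanol: x = 0.2986, y = 0.4302
  p-xylene: x = 0.4001, y = 0.1120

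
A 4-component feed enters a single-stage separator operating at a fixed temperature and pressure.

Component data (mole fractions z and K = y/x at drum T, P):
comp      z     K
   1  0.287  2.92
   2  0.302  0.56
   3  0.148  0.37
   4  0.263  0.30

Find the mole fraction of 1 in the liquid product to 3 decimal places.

Let ψ = V/F and solve Σ zᵢ(Kᵢ−1)/(1+ψ(Kᵢ−1)) = 0.
Check two-phase: ΣzᵢKᵢ = 1.141 > 1 and Σzᵢ/Kᵢ = 1.914 > 1, so g(0) = 0.141 > 0 and g(1) = -0.914 < 0.
Newton iteration, ψ⁰ = 0.51:
  ψ = 0.510: g = -0.3166, g' = -0.806 → ψ = 0.117
  ψ = 0.117: g = 0.0083, g' = -0.991 → ψ = 0.126
Converged at ψ = 0.126.
Compositions from xᵢ = zᵢ/(1+ψ(Kᵢ−1)), yᵢ = Kᵢxᵢ:
  1: x = 0.231, y = 0.675
  2: x = 0.320, y = 0.179
  3: x = 0.161, y = 0.059
  4: x = 0.288, y = 0.087

x_1 = 0.231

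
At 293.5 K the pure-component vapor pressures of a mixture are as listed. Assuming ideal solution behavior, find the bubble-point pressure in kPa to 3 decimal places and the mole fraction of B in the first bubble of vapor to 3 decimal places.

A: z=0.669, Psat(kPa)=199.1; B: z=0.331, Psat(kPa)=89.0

At the bubble point ψ → 0, so ΣzᵢKᵢ = 1 with Kᵢ = Pᵢˢᵃᵗ/P ⇒ P = ΣzᵢPᵢˢᵃᵗ.
P = 0.669·199.1 + 0.331·89.0 = 162.657 kPa
yᵢ = zᵢPᵢˢᵃᵗ/P ⇒ y_B = 0.331·89.0/162.657 = 0.181

Pbub = 162.657 kPa, y_B = 0.181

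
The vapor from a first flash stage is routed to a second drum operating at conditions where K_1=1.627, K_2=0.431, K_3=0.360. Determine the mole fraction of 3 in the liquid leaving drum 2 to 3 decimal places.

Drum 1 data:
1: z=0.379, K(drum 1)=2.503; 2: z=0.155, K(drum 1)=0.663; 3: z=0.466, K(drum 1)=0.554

x_3 (drum 2) = 0.367

Drum 1:
Rachford–Rice: g(ψ₁) = Σ zᵢ(Kᵢ−1)/(1+ψ₁(Kᵢ−1)) = 0.
g(0) = ΣzᵢKᵢ − 1 = 0.310 and g(1) = 1 − Σzᵢ/Kᵢ = -0.226, so a root lies in (0, 1).
Iterate (Newton) starting at ψ₁ = 0.64:
  ψ₁ = 0.640: g = -0.0671, g' = -0.433 → ψ₁ = 0.485
  ψ₁ = 0.485: g = 0.0019, g' = -0.463 → ψ₁ = 0.489
Converged at ψ₁ = 0.489.
Drum-1 compositions:
  1: x = 0.218, y = 0.547
  2: x = 0.186, y = 0.123
  3: x = 0.596, y = 0.330
Drum-2 feed = drum-1 vapor: z₂ = (0.5468, 0.1230, 0.3302).
Drum 2:
Rachford–Rice: g(ψ₂) = Σ zᵢ(Kᵢ−1)/(1+ψ₂(Kᵢ−1)) = 0.
g(0) = ΣzᵢKᵢ − 1 = 0.062 and g(1) = 1 − Σzᵢ/Kᵢ = -0.539, so a root lies in (0, 1).
Iterate (Newton) starting at ψ₂ = 0.5:
  ψ₂ = 0.500: g = -0.1476, g' = -0.495 → ψ₂ = 0.202
  ψ₂ = 0.202: g = -0.0174, g' = -0.399 → ψ₂ = 0.158
Converged at ψ₂ = 0.158.
  1: x = 0.498, y = 0.810
  2: x = 0.135, y = 0.058
  3: x = 0.367, y = 0.132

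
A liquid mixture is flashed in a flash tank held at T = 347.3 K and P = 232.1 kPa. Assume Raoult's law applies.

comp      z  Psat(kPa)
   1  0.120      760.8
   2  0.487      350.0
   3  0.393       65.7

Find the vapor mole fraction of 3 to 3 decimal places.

y_3 = 0.145

Raoult's law: Kᵢ = Pᵢˢᵃᵗ/P = Pᵢˢᵃᵗ/232.1.
  K_1 = 760.8/232.1 = 3.27790, K_2 = 350.0/232.1 = 1.50797, K_3 = 65.7/232.1 = 0.28307
Newton–Raphson from ψ = 0.32:
  ψ = 0.320: g = 0.0053, g' = -0.641 → ψ = 0.328
Converged at ψ = 0.328.
Compositions from xᵢ = zᵢ/(1+ψ(Kᵢ−1)), yᵢ = Kᵢxᵢ:
  1: x = 0.069, y = 0.225
  2: x = 0.417, y = 0.629
  3: x = 0.514, y = 0.145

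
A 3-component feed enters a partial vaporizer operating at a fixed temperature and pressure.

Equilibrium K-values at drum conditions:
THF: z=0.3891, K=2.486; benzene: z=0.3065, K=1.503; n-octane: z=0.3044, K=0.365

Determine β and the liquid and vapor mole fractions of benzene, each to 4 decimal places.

Iterate (Newton) starting at β = 0.46:
  β = 0.4600: g = 0.19559, g' = -0.5992 → β = 0.7864
  β = 0.7864: g = -0.00900, g' = -0.7122 → β = 0.7738
  β = 0.7738: g = -0.00008, g' = -0.7005 → β = 0.7737
Converged at β = 0.7737.
Compositions from xᵢ = zᵢ/(1+β(Kᵢ−1)), yᵢ = Kᵢxᵢ:
  THF: x = 0.1810, y = 0.4500
  benzene: x = 0.2206, y = 0.3316
  n-octane: x = 0.5984, y = 0.2184

β = 0.7737, x_benzene = 0.2206, y_benzene = 0.3316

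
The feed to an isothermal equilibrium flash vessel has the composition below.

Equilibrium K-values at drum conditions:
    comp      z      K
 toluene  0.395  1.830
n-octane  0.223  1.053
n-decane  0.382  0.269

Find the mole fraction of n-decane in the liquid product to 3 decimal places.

Material balance + equilibrium reduce to Σ zᵢ(Kᵢ−1)/(1+β(Kᵢ−1)) = 0.
Check two-phase: ΣzᵢKᵢ = 1.060 > 1 and Σzᵢ/Kᵢ = 1.848 > 1, so g(0) = 0.060 > 0 and g(1) = -0.848 < 0.
Iterate (Newton) starting at β = 0.63:
  β = 0.630: g = -0.2909, g' = -0.819 → β = 0.275
  β = 0.275: g = -0.0709, g' = -0.501 → β = 0.133
  β = 0.133: g = -0.0025, g' = -0.472 → β = 0.128
Converged at β = 0.128.
Compositions from xᵢ = zᵢ/(1+β(Kᵢ−1)), yᵢ = Kᵢxᵢ:
  toluene: x = 0.357, y = 0.653
  n-octane: x = 0.221, y = 0.233
  n-decane: x = 0.421, y = 0.113

x_n-decane = 0.421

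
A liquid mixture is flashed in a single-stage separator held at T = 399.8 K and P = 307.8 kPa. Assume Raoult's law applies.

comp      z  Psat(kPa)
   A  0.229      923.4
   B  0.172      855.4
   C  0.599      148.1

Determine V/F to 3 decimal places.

Raoult's law: Kᵢ = Pᵢˢᵃᵗ/P = Pᵢˢᵃᵗ/307.8.
  K_A = 923.4/307.8 = 3.00000, K_B = 855.4/307.8 = 2.77908, K_C = 148.1/307.8 = 0.48116
Newton iteration, V/F⁰ = 0.5:
  V/F = 0.500: g = -0.0287, g' = -0.675 → V/F = 0.457
  V/F = 0.457: g = 0.0003, g' = -0.692 → V/F = 0.458
Converged at V/F = 0.458.

V/F = 0.458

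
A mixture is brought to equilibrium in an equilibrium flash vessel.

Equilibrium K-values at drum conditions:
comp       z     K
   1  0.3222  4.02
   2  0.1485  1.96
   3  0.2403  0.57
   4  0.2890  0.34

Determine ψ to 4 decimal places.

Rachford–Rice: g(ψ) = Σ zᵢ(Kᵢ−1)/(1+ψ(Kᵢ−1)) = 0.
Feasibility: ΣzᵢKᵢ = 1.8215, Σzᵢ/Kᵢ = 1.4275 — both > 1, two phases present.
Newton iteration, ψ⁰ = 0.68:
  ψ = 0.6800: g = -0.08716, g' = -0.8683 → ψ = 0.5796
  ψ = 0.5796: g = -0.00118, g' = -0.8540 → ψ = 0.5782
Converged at ψ = 0.5782.

ψ = 0.5782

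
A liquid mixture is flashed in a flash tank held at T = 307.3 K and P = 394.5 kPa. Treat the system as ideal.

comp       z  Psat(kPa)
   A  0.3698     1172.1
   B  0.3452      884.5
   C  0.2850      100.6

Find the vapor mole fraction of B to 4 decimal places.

Raoult's law: Kᵢ = Pᵢˢᵃᵗ/P = Pᵢˢᵃᵗ/394.5.
  K_A = 1172.1/394.5 = 2.971103, K_B = 884.5/394.5 = 2.242079, K_C = 100.6/394.5 = 0.255006
Rachford–Rice: g(ψ) = Σ zᵢ(Kᵢ−1)/(1+ψ(Kᵢ−1)) = 0.
Check two-phase: ΣzᵢKᵢ = 1.9454 > 1 and Σzᵢ/Kᵢ = 1.3960 > 1, so g(0) = 0.9454 > 0 and g(1) = -0.3960 < 0.
Newton iteration, ψ⁰ = 0.5:
  ψ = 0.5000: g = 0.29325, g' = -0.9688 → ψ = 0.8027
  ψ = 0.8027: g = -0.03117, g' = -1.3278 → ψ = 0.7792
  ψ = 0.7792: g = -0.00082, g' = -1.2598 → ψ = 0.7786
Converged at ψ = 0.7786.
Compositions from xᵢ = zᵢ/(1+ψ(Kᵢ−1)), yᵢ = Kᵢxᵢ:
  A: x = 0.1459, y = 0.4335
  B: x = 0.1755, y = 0.3935
  C: x = 0.6786, y = 0.1730

y_B = 0.3935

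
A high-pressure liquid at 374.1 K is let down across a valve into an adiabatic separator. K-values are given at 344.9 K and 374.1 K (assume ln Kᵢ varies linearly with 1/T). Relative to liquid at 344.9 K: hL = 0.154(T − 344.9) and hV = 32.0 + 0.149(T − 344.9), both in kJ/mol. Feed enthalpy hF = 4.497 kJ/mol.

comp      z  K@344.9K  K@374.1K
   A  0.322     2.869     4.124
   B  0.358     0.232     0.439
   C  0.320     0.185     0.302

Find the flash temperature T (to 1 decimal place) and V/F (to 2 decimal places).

Adiabatic flash: solve Rachford–Rice at each trial T, then check hF = ψ·hV(T) + (1−ψ)·hL(T).
  T = 344.9 K: K = (2.869, 0.232, 0.185), RR gives ψ = 0.045, H_out = 1.431 kJ/mol
  T = 374.1 K: K = (4.124, 0.439, 0.302), RR gives ψ = 0.296, H_out = 13.933 kJ/mol
  T = 359.5 K: K = (3.465, 0.323, 0.239), RR gives ψ = 0.174, H_out = 7.806 kJ/mol
  T = 352.2 K: K = (3.159, 0.275, 0.211), RR gives ψ = 0.112, H_out = 4.709 kJ/mol
  T = 348.5 K: K = (3.010, 0.252, 0.197), RR gives ψ = 0.079, H_out = 3.079 kJ/mol
  T = 350.4 K: K = (3.086, 0.264, 0.204), RR gives ψ = 0.096, H_out = 3.923 kJ/mol
Linear interpolation between T = 350.4 (H_out = 3.923) and T = 352.2 (H_out = 4.709) on hF = 4.497 gives T ≈ 351.7 K, at which ψ = 0.11.

T = 351.7 K, V/F = 0.11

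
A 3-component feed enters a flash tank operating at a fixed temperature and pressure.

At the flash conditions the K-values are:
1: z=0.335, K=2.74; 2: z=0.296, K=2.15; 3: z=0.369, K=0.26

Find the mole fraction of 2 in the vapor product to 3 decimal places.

Rachford–Rice: g(V/F) = Σ zᵢ(Kᵢ−1)/(1+V/F(Kᵢ−1)) = 0.
Feasibility: ΣzᵢKᵢ = 1.650, Σzᵢ/Kᵢ = 1.679 — both > 1, two phases present.
Iterate (Newton) starting at V/F = 0.5:
  V/F = 0.500: g = 0.0944, g' = -0.957 → V/F = 0.599
  V/F = 0.599: g = -0.0031, g' = -1.032 → V/F = 0.596
Converged at V/F = 0.596.
Compositions from xᵢ = zᵢ/(1+V/F(Kᵢ−1)), yᵢ = Kᵢxᵢ:
  1: x = 0.165, y = 0.451
  2: x = 0.176, y = 0.378
  3: x = 0.660, y = 0.172

y_2 = 0.378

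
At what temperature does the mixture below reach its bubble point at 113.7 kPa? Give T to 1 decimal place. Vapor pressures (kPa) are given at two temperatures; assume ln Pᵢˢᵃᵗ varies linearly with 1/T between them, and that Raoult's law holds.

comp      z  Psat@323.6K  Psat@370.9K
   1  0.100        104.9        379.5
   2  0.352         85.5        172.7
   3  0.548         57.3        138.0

T = 346.7 K

Bubble-point temperature: ΣzᵢPᵢˢᵃᵗ(T) = P. Interpolate ln Pᵢˢᵃᵗ = aᵢ + bᵢ/T.
  T = 323.6 K: ΣzᵢPᵢˢᵃᵗ = 71.99 kPa
  T = 370.9 K: ΣzᵢPᵢˢᵃᵗ = 174.36 kPa
  T = 347.2 K: ΣzᵢPᵢˢᵃᵗ = 114.76 kPa
  T = 335.4 K: ΣzᵢPᵢˢᵃᵗ = 91.51 kPa
  T = 341.3 K: ΣzᵢPᵢˢᵃᵗ = 102.64 kPa
  T = 344.2 K: ΣzᵢPᵢˢᵃᵗ = 108.47 kPa
  T = 345.7 K: ΣzᵢPᵢˢᵃᵗ = 111.58 kPa
Interpolating between 345.7 K and 347.2 K gives T ≈ 346.7 K.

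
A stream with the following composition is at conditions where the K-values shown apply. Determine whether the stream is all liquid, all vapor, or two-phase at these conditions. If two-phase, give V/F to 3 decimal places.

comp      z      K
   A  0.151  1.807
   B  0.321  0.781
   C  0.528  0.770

all liquid

ΣzᵢKᵢ = 0.930; Σzᵢ/Kᵢ = 1.180.
Since ΣzᵢKᵢ < 1 the mixture is below its bubble point — single liquid phase.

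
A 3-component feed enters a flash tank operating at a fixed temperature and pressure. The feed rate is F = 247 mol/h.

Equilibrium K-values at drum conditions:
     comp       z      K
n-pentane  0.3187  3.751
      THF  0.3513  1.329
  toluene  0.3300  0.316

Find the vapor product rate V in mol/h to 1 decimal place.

V = 161.5 mol/h

Rachford–Rice: g(V/F) = Σ zᵢ(Kᵢ−1)/(1+V/F(Kᵢ−1)) = 0.
Feasibility: ΣzᵢKᵢ = 1.7666, Σzᵢ/Kᵢ = 1.3936 — both > 1, two phases present.
Newton iteration, V/F⁰ = 0.38:
  V/F = 0.3800: g = 0.22639, g' = -0.8884 → V/F = 0.6348
  V/F = 0.6348: g = 0.01590, g' = -0.8281 → V/F = 0.6540
  V/F = 0.6540: g = -0.00010, g' = -0.8391 → V/F = 0.6539
Converged at V/F = 0.6539.
Then V = V/F·F = 0.6539·247 = 161.5 mol/h and L = F − V = 85.5 mol/h.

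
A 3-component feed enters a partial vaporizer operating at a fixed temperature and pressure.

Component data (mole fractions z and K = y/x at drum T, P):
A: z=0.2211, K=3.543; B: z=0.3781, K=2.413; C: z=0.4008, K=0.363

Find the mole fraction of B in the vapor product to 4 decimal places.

y_B = 0.4551

Let ψ = V/F and solve Σ zᵢ(Kᵢ−1)/(1+ψ(Kᵢ−1)) = 0.
Feasibility: ΣzᵢKᵢ = 1.8412, Σzᵢ/Kᵢ = 1.3232 — both > 1, two phases present.
Newton–Raphson from ψ = 0.34:
  ψ = 0.3400: g = 0.33653, g' = -1.0207 → ψ = 0.6697
  ψ = 0.6697: g = 0.03724, g' = -0.8896 → ψ = 0.7116
  ψ = 0.7116: g = -0.00045, g' = -0.9129 → ψ = 0.7111
Converged at ψ = 0.7111.
Compositions from xᵢ = zᵢ/(1+ψ(Kᵢ−1)), yᵢ = Kᵢxᵢ:
  A: x = 0.0787, y = 0.2789
  B: x = 0.1886, y = 0.4551
  C: x = 0.7327, y = 0.2660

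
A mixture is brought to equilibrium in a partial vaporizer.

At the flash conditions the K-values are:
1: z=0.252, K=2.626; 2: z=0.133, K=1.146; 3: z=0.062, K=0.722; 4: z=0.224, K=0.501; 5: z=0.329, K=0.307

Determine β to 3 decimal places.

β = 0.088

Rachford–Rice: g(β) = Σ zᵢ(Kᵢ−1)/(1+β(Kᵢ−1)) = 0.
Feasibility: ΣzᵢKᵢ = 1.072, Σzᵢ/Kᵢ = 1.817 — both > 1, two phases present.
Newton–Raphson from β = 0.5:
  β = 0.500: g = -0.2737, g' = -0.681 → β = 0.098
  β = 0.098: g = -0.0071, g' = -0.747 → β = 0.088
Converged at β = 0.088.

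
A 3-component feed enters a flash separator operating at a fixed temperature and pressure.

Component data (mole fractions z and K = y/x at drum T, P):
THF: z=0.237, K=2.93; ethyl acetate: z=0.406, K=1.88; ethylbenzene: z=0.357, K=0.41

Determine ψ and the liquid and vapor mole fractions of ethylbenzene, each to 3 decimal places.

Rachford–Rice: g(ψ) = Σ zᵢ(Kᵢ−1)/(1+ψ(Kᵢ−1)) = 0.
Feasibility: ΣzᵢKᵢ = 1.604, Σzᵢ/Kᵢ = 1.168 — both > 1, two phases present.
Iterate (Newton) starting at ψ = 0.66:
  ψ = 0.660: g = 0.0822, g' = -0.630 → ψ = 0.791
  ψ = 0.791: g = -0.0029, g' = -0.684 → ψ = 0.786
Converged at ψ = 0.786.
Compositions from xᵢ = zᵢ/(1+ψ(Kᵢ−1)), yᵢ = Kᵢxᵢ:
  THF: x = 0.094, y = 0.276
  ethyl acetate: x = 0.240, y = 0.451
  ethylbenzene: x = 0.666, y = 0.273

ψ = 0.786, x_ethylbenzene = 0.666, y_ethylbenzene = 0.273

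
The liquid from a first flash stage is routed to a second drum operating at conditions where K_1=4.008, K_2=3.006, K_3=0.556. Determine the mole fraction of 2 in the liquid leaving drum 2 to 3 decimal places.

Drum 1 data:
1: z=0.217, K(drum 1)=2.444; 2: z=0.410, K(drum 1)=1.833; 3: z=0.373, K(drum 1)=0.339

x_2 (drum 2) = 0.123

Drum 1:
Newton–Raphson from ψ₁ = 0.46:
  ψ₁ = 0.460: g = 0.0809, g' = -0.649 → ψ₁ = 0.585
  ψ₁ = 0.585: g = -0.0024, g' = -0.695 → ψ₁ = 0.581
Converged at ψ₁ = 0.581.
Drum-1 compositions:
  1: x = 0.118, y = 0.288
  2: x = 0.276, y = 0.506
  3: x = 0.606, y = 0.205
Drum-2 feed = drum-1 liquid: z₂ = (0.1180, 0.2762, 0.6058).
Drum 2:
Rachford–Rice: g(ψ₂) = Σ zᵢ(Kᵢ−1)/(1+ψ₂(Kᵢ−1)) = 0.
Feasibility: ΣzᵢKᵢ = 1.640, Σzᵢ/Kᵢ = 1.211 — both > 1, two phases present.
Newton–Raphson from ψ₂ = 0.35:
  ψ₂ = 0.350: g = 0.1799, g' = -0.804 → ψ₂ = 0.574
  ψ₂ = 0.574: g = 0.0269, g' = -0.599 → ψ₂ = 0.619
Converged at ψ₂ = 0.619.
  1: x = 0.041, y = 0.165
  2: x = 0.123, y = 0.370
  3: x = 0.836, y = 0.465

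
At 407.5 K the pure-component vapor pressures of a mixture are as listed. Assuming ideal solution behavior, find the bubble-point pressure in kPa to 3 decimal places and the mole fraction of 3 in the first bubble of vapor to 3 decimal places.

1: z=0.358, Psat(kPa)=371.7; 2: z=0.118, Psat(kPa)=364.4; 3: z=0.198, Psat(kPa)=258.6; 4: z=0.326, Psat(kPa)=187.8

Pbub = 288.493 kPa, y_3 = 0.177

At the bubble point ψ → 0, so ΣzᵢKᵢ = 1 with Kᵢ = Pᵢˢᵃᵗ/P ⇒ P = ΣzᵢPᵢˢᵃᵗ.
P = 0.358·371.7 + 0.118·364.4 + 0.198·258.6 + 0.326·187.8 = 288.493 kPa
yᵢ = zᵢPᵢˢᵃᵗ/P ⇒ y_3 = 0.198·258.6/288.493 = 0.177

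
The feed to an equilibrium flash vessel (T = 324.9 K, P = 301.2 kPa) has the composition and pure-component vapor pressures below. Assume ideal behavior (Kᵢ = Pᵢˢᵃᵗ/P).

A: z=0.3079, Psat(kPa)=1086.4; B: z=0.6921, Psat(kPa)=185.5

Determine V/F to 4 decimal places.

Raoult's law: Kᵢ = Pᵢˢᵃᵗ/P = Pᵢˢᵃᵗ/301.2.
  K_A = 1086.4/301.2 = 3.606906, K_B = 185.5/301.2 = 0.615870
Material balance + equilibrium reduce to Σ zᵢ(Kᵢ−1)/(1+V/F(Kᵢ−1)) = 0.
Feasibility: ΣzᵢKᵢ = 1.5368, Σzᵢ/Kᵢ = 1.2091 — both > 1, two phases present.
Iterate (Newton) starting at V/F = 0.64:
  V/F = 0.6400: g = -0.05172, g' = -0.4734 → V/F = 0.5308
  V/F = 0.5308: g = 0.00280, g' = -0.5294 → V/F = 0.5360
  V/F = 0.5360: g = 0.00001, g' = -0.5260 → V/F = 0.5361
Converged at V/F = 0.5361.

V/F = 0.5361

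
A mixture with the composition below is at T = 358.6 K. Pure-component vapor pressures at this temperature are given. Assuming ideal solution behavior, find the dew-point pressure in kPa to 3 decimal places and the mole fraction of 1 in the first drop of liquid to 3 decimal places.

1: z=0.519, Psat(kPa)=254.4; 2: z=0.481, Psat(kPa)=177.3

Pdew = 210.393 kPa, x_1 = 0.429

At the dew point ψ → 1, so Σzᵢ/Kᵢ = 1 with Kᵢ = Pᵢˢᵃᵗ/P ⇒ 1/P = Σzᵢ/Pᵢˢᵃᵗ.
1/P = 0.519/254.4 + 0.481/177.3 = 0.004753 ⇒ P = 210.393 kPa
xᵢ = zᵢP/Pᵢˢᵃᵗ ⇒ x_1 = 0.519·210.393/254.4 = 0.429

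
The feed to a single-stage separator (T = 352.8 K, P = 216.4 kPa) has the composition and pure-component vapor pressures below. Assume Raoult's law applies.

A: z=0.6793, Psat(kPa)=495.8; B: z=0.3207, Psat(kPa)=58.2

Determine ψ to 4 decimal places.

Raoult's law: Kᵢ = Pᵢˢᵃᵗ/P = Pᵢˢᵃᵗ/216.4.
  K_A = 495.8/216.4 = 2.291128, K_B = 58.2/216.4 = 0.268946
Material balance + equilibrium reduce to Σ zᵢ(Kᵢ−1)/(1+ψ(Kᵢ−1)) = 0.
g(0) = ΣzᵢKᵢ − 1 = 0.6426 and g(1) = 1 − Σzᵢ/Kᵢ = -0.4889, so a root lies in (0, 1).
Binary case is linear: z₁(K₁−1)(1+ψ(K₂−1)) + z₂(K₂−1)(1+ψ(K₁−1)) = 0
⇒ ψ = [z₁(K₁−1)+z₂(K₂−1)] / [−(K₁−1)(K₂−1)] = 0.64261/0.94388 = 0.6808

ψ = 0.6808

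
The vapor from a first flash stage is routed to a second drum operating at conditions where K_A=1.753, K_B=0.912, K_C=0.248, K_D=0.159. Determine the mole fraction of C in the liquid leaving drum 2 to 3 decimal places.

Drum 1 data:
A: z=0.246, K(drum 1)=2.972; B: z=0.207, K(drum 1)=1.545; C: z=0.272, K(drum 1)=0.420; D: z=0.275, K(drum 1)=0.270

Drum 1:
Let ψ₁ = V/F and solve Σ zᵢ(Kᵢ−1)/(1+ψ₁(Kᵢ−1)) = 0.
Check two-phase: ΣzᵢKᵢ = 1.239 > 1 and Σzᵢ/Kᵢ = 1.883 > 1, so g(0) = 0.239 > 0 and g(1) = -0.883 < 0.
Newton iteration, ψ₁⁰ = 0.62:
  ψ₁ = 0.620: g = -0.3105, g' = -0.940 → ψ₁ = 0.290
  ψ₁ = 0.290: g = -0.0381, g' = -0.801 → ψ₁ = 0.242
  ψ₁ = 0.242: g = 0.0005, g' = -0.826 → ψ₁ = 0.243
Converged at ψ₁ = 0.243.
Drum-1 compositions:
  A: x = 0.166, y = 0.494
  B: x = 0.183, y = 0.282
  C: x = 0.317, y = 0.133
  D: x = 0.334, y = 0.090
Drum-2 feed = drum-1 vapor: z₂ = (0.4943, 0.2824, 0.1330, 0.0903).
Drum 2:
Iterate (Newton) starting at ψ₂ = 0.5:
  ψ₂ = 0.500: g = -0.0468, g' = -0.534 → ψ₂ = 0.412
  ψ₂ = 0.412: g = -0.0028, g' = -0.473 → ψ₂ = 0.406
Converged at ψ₂ = 0.406.
  A: x = 0.379, y = 0.664
  B: x = 0.293, y = 0.267
  C: x = 0.191, y = 0.047
  D: x = 0.137, y = 0.022

x_C (drum 2) = 0.191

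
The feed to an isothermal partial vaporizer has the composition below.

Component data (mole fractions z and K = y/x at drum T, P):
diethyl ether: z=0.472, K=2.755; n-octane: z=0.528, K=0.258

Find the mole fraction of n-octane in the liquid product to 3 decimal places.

x_n-octane = 0.703

Newton iteration, β⁰ = 0.59:
  β = 0.590: g = -0.2899, g' = -1.271 → β = 0.362
  β = 0.362: g = -0.0290, g' = -1.087 → β = 0.335
Converged at β = 0.335.
Compositions from xᵢ = zᵢ/(1+β(Kᵢ−1)), yᵢ = Kᵢxᵢ:
  diethyl ether: x = 0.297, y = 0.819
  n-octane: x = 0.703, y = 0.181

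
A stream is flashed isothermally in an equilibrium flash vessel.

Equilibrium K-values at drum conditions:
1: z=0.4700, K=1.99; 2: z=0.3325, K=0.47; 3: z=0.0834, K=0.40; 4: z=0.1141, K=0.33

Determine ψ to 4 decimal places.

Newton–Raphson from ψ = 0.58:
  ψ = 0.5800: g = -0.16065, g' = -0.5882 → ψ = 0.3069
  ψ = 0.3069: g = -0.01116, g' = -0.5305 → ψ = 0.2859
Converged at ψ = 0.2859.

ψ = 0.2859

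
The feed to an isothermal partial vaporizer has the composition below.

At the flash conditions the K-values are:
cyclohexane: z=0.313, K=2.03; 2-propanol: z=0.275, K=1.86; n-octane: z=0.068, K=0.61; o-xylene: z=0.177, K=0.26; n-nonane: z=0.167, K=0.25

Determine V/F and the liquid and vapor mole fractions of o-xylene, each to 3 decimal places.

Iterate (Newton) starting at V/F = 0.68:
  V/F = 0.680: g = -0.2165, g' = -0.999 → V/F = 0.463
  V/F = 0.463: g = -0.0362, g' = -0.717 → V/F = 0.413
  V/F = 0.413: g = -0.0008, g' = -0.687 → V/F = 0.412
Converged at V/F = 0.412.
Compositions from xᵢ = zᵢ/(1+V/F(Kᵢ−1)), yᵢ = Kᵢxᵢ:
  cyclohexane: x = 0.220, y = 0.446
  2-propanol: x = 0.203, y = 0.378
  n-octane: x = 0.081, y = 0.049
  o-xylene: x = 0.255, y = 0.066
  n-nonane: x = 0.242, y = 0.060

V/F = 0.412, x_o-xylene = 0.255, y_o-xylene = 0.066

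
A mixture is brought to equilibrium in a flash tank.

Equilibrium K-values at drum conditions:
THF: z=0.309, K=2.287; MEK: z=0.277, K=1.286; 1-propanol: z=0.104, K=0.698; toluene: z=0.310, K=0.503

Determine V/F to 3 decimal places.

V/F = 0.698

Rachford–Rice: g(V/F) = Σ zᵢ(Kᵢ−1)/(1+V/F(Kᵢ−1)) = 0.
Check two-phase: ΣzᵢKᵢ = 1.291 > 1 and Σzᵢ/Kᵢ = 1.116 > 1, so g(0) = 0.291 > 0 and g(1) = -0.116 < 0.
Newton iteration, V/F⁰ = 0.5:
  V/F = 0.500: g = 0.0693, g' = -0.356 → V/F = 0.695
  V/F = 0.695: g = 0.0009, g' = -0.352 → V/F = 0.698
Converged at V/F = 0.698.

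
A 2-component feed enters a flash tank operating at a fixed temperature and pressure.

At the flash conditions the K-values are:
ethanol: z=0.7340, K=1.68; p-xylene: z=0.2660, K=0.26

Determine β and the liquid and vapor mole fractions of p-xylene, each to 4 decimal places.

β = 0.6007, x_p-xylene = 0.4789, y_p-xylene = 0.1245

Iterate (Newton) starting at β = 0.45:
  β = 0.4500: g = 0.08706, g' = -0.5264 → β = 0.6154
  β = 0.6154: g = -0.00956, g' = -0.6598 → β = 0.6009
  β = 0.6009: g = -0.00012, g' = -0.6434 → β = 0.6007
Converged at β = 0.6007.
Compositions from xᵢ = zᵢ/(1+β(Kᵢ−1)), yᵢ = Kᵢxᵢ:
  ethanol: x = 0.5211, y = 0.8755
  p-xylene: x = 0.4789, y = 0.1245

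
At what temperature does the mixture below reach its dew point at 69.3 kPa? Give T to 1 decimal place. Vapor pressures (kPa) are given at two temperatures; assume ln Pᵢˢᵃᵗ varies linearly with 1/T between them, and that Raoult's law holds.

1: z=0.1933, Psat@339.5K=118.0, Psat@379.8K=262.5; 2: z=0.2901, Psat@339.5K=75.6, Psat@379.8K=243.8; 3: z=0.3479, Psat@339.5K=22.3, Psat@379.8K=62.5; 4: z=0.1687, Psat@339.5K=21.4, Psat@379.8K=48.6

T = 367.4 K

Dew-point temperature: Σzᵢ·P/Pᵢˢᵃᵗ(T) = 1. Interpolate ln Pᵢˢᵃᵗ = aᵢ + bᵢ/T.
  T = 339.5 K: ΣzᵢP/Pᵢˢᵃᵗ = 2.0069
  T = 379.8 K: ΣzᵢP/Pᵢˢᵃᵗ = 0.7598
  T = 359.6 K: ΣzᵢP/Pᵢˢᵃᵗ = 1.2009
  T = 369.7 K: ΣzᵢP/Pᵢˢᵃᵗ = 0.9488
  T = 364.6 K: ΣzᵢP/Pᵢˢᵃᵗ = 1.0668
  T = 367.1 K: ΣzᵢP/Pᵢˢᵃᵗ = 1.0068
Interpolating between 367.1 K and 369.7 K gives T ≈ 367.4 K.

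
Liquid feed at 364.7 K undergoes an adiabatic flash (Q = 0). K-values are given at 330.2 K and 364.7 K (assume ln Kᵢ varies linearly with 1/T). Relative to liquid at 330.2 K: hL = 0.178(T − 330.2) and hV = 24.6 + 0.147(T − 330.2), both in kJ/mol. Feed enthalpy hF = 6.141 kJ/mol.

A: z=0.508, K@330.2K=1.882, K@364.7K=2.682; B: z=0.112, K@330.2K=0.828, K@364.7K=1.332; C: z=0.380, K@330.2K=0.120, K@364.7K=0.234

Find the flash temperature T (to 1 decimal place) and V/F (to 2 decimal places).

Adiabatic flash: solve Rachford–Rice at each trial T, then check hF = ψ·hV(T) + (1−ψ)·hL(T).
  T = 330.2 K: K = (1.882, 0.828, 0.120), RR gives ψ = 0.137, H_out = 3.363 kJ/mol
  T = 364.7 K: K = (2.682, 1.332, 0.234), RR gives ψ = 0.524, H_out = 18.462 kJ/mol
  T = 347.4 K: K = (2.265, 1.062, 0.170), RR gives ψ = 0.359, H_out = 11.693 kJ/mol
  T = 338.8 K: K = (2.070, 0.941, 0.144), RR gives ψ = 0.260, H_out = 7.849 kJ/mol
  T = 334.5 K: K = (1.975, 0.883, 0.131), RR gives ψ = 0.202, H_out = 5.709 kJ/mol
  T = 336.6 K: K = (2.021, 0.911, 0.137), RR gives ψ = 0.231, H_out = 6.777 kJ/mol
Linear interpolation between T = 334.5 (H_out = 5.709) and T = 336.6 (H_out = 6.777) on hF = 6.141 gives T ≈ 335.3 K, at which ψ = 0.21.

T = 335.3 K, V/F = 0.21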